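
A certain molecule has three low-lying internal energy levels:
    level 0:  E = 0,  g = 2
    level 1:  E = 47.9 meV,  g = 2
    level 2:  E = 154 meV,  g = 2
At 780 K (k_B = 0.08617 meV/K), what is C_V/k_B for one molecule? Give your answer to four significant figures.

k_BT = 0.08617 × 780 K = 67.2126 meV.
Eᵢ/kT = 0, 0.712664, 2.29124.
Z = Σ gᵢe^(−Eᵢ/kT) = 2·e^(−0) + 2·e^(−0.712664) + 2·e^(−2.29124) = 2.00000 + 0.980672 + 0.202282 = 3.18295.
⟨E⟩ = 24.5450 meV, ⟨E²⟩ = 2214.10 meV².
C_V/k_B = (⟨E²⟩ − ⟨E⟩²)/(kT)² = (2214.10 − 602.457)/4517.53 = 0.3568.

0.3568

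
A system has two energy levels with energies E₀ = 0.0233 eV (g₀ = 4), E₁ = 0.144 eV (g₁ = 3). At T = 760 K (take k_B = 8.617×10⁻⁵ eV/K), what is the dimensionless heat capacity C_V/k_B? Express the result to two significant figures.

k_BT = 8.617×10⁻⁵ × 760 K = 0.06549 eV.
Eᵢ/kT = 0.3558, 2.199.
Z = Σ gᵢe^(−Eᵢ/kT) = 4·e^(−0.3558) + 3·e^(−2.199) = 2.802 + 0.3327 = 3.135.
⟨E⟩ = 0.03611 eV, ⟨E²⟩ = 0.002686 eV².
C_V/k_B = (⟨E²⟩ − ⟨E⟩²)/(kT)² = (0.002686 − 0.001304)/0.004289 = 0.32.

0.32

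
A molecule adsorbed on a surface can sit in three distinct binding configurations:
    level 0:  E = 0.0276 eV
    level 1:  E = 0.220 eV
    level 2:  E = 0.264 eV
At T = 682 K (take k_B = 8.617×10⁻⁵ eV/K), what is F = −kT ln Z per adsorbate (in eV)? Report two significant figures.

k_BT = 8.617×10⁻⁵ × 682 K = 0.05877 eV.
Eᵢ/kT = 0.4696, 3.743, 4.492.
Z = Σ e^(−Eᵢ/kT) = e^(−0.4696) + e^(−3.743) + e^(−4.492) = 0.6253 + 0.02368 + 0.01120 = 0.6602.
F = −kT ln Z = −0.05877 × ln(0.6602) = −0.05877 × -0.4152 = 0.024 eV.

0.024 eV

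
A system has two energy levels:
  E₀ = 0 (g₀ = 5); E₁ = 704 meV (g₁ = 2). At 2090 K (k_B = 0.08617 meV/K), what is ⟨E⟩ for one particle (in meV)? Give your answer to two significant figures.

k_BT = 0.08617 × 2090 K = 180.1 meV.
Eᵢ/kT = 0, 3.909.
Z = Σ gᵢe^(−Eᵢ/kT) = 5·e^(−0) + 2·e^(−3.909) = 5.000 + 0.04012 = 5.040.
⟨E⟩ = Σ Eᵢ gᵢe^(−Eᵢ/kT) / Z = (0·5.000 + 704·0.04012) / 5.040 = 5.6 meV.

5.6 meV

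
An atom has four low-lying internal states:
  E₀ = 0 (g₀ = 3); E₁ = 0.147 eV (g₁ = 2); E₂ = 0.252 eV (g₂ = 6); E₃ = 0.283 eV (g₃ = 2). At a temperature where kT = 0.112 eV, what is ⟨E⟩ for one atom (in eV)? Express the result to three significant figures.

Eᵢ/kT = 0, 1.3125, 2.2500, 2.5268.
Z = Σ gᵢe^(−Eᵢ/kT) = 3·e^(−0) + 2·e^(−1.3125) + 6·e^(−2.2500) + 2·e^(−2.5268) = 3.0000 + 0.53829 + 0.63240 + 0.15983 = 4.3305.
⟨E⟩ = Σ Eᵢ gᵢe^(−Eᵢ/kT) / Z = (0·3.0000 + 0.147·0.53829 + 0.252·0.63240 + 0.283·0.15983) / 4.3305 = 0.0655 eV.

0.0655 eV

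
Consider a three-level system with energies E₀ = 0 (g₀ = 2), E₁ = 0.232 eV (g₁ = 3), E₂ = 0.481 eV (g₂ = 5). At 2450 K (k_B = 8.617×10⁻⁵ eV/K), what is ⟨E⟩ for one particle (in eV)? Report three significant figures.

0.136 eV

k_BT = 8.617×10⁻⁵ × 2450 K = 0.21112 eV.
Eᵢ/kT = 0, 1.0989, 2.2783.
Z = Σ gᵢe^(−Eᵢ/kT) = 2·e^(−0) + 3·e^(−1.0989) + 5·e^(−2.2783) = 2.0000 + 0.99971 + 0.51229 = 3.5120.
⟨E⟩ = Σ Eᵢ gᵢe^(−Eᵢ/kT) / Z = (0·2.0000 + 0.232·0.99971 + 0.481·0.51229) / 3.5120 = 0.136 eV.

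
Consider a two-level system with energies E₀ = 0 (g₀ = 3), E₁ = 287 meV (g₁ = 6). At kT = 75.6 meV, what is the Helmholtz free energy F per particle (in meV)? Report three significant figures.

-86.4 meV

Eᵢ/kT = 0, 3.7963.
Z = Σ gᵢe^(−Eᵢ/kT) = 3·e^(−0) + 6·e^(−3.7963) = 3.0000 + 0.13472 = 3.1347.
F = −kT ln Z = −75.6 × ln(3.1347) = −75.6 × 1.1425 = -86.4 meV.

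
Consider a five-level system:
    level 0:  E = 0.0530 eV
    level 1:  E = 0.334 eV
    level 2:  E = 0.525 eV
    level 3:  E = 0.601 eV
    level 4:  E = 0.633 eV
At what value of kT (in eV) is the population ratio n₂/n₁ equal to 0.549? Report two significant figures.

n₂/n₁ = exp[−(E₂−E₁)/kT] = 0.549.
⇒ (E₂−E₁)/kT = ln(1/0.549) = ln(1.821) = 0.5994.
kT = 0.191 eV / 0.5994 = 0.32 eV.

0.32 eV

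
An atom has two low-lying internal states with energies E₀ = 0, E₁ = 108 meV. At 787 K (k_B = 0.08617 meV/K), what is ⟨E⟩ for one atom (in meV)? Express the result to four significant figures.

18.25 meV

k_BT = 0.08617 × 787 K = 67.8158 meV.
Eᵢ/kT = 0, 1.59255.
Z = Σ e^(−Eᵢ/kT) = e^(−0) + e^(−1.59255) = 1.00000 + 0.203406 = 1.20341.
⟨E⟩ = Σ Eᵢ e^(−Eᵢ/kT) / Z = (0·1.00000 + 108·0.203406) / 1.20341 = 18.25 meV.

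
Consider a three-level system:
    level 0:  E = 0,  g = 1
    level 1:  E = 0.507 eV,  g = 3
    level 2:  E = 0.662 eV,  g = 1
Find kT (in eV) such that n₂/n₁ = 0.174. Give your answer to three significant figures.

n₂/n₁ = (g₂/g₁) exp[−(E₂−E₁)/kT] = 0.174.
⇒ (E₂−E₁)/kT = ln((1/3)/0.174) = ln(1.9157) = 0.65008.
kT = 0.155 eV / 0.65008 = 0.238 eV.

0.238 eV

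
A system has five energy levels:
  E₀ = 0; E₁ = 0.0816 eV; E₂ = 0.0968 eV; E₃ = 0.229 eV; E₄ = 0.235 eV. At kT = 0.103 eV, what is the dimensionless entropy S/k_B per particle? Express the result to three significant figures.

1.30

Eᵢ/kT = 0, 0.79223, 0.93981, 2.2233, 2.2816.
Z = Σ e^(−Eᵢ/kT) = e^(−0) + e^(−0.79223) + e^(−0.93981) + e^(−2.2233) + e^(−2.2816) = 1.0000 + 0.45283 + 0.39070 + 0.10825 + 0.10212 = 2.0539.
⟨E⟩ = Σ EᵢPᵢ = 0.060158 eV.
S/k_B = ln Z + ⟨E⟩/kT = ln(2.0539) + 0.060158/0.103 = 0.71974 + 0.58406 = 1.30.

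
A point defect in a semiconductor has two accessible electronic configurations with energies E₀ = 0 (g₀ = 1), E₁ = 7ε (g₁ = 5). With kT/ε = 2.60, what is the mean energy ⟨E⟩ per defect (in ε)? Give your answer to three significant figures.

1.77 ε

Eᵢ/kT = 0, 2.6923.
Z = Σ gᵢe^(−Eᵢ/kT) = 1·e^(−0) + 5·e^(−2.6923) = 1.0000 + 0.33862 = 1.3386.
⟨E⟩ = Σ Eᵢ gᵢe^(−Eᵢ/kT) / Z = (0·1.0000 + 7·0.33862) / 1.3386 = 1.77 ε.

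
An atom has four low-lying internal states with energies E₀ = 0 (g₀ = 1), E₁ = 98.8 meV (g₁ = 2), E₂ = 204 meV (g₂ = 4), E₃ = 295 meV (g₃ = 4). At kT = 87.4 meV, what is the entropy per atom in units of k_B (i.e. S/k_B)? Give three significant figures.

Eᵢ/kT = 0, 1.1304, 2.3341, 3.3753.
Z = Σ gᵢe^(−Eᵢ/kT) = 1·e^(−0) + 2·e^(−1.1304) + 4·e^(−2.3341) + 4·e^(−3.3753) = 1.0000 + 0.64581 + 0.38759 + 0.13683 = 2.1702.
⟨E⟩ = Σ EᵢPᵢ = 84.434 meV.
S/k_B = ln Z + ⟨E⟩/kT = ln(2.1702) + 84.434/87.4 = 0.77482 + 0.96606 = 1.74.

1.74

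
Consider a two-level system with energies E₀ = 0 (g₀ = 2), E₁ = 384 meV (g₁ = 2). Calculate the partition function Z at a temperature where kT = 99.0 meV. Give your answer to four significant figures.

Eᵢ/kT = 0, 3.87879.
Z = Σ gᵢe^(−Eᵢ/kT) = 2·e^(−0) + 2·e^(−3.87879) = 2.00000 + 0.0413517 = 2.04135.

Z = 2.041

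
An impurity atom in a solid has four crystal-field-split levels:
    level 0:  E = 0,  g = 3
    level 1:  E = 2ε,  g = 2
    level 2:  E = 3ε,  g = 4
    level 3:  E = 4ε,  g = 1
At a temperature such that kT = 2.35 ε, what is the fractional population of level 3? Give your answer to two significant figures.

Eᵢ/kT = 0, 0.8511, 1.277, 1.702.
Z = Σ gᵢe^(−Eᵢ/kT) = 3·e^(−0) + 2·e^(−0.8511) + 4·e^(−1.277) + 1·e^(−1.702) = 3.000 + 0.8539 + 1.115 + 0.1823 = 5.151.
P₃ = g₃ e^(−E₃/kT) / Z = 0.1823/5.151 = 0.035.

0.035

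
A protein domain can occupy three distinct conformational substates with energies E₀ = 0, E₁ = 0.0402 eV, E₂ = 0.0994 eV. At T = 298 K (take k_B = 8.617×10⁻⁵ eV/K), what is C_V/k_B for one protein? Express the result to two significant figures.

0.56

k_BT = 8.617×10⁻⁵ × 298 K = 0.02568 eV.
Eᵢ/kT = 0, 1.565, 3.871.
Z = Σ e^(−Eᵢ/kT) = e^(−0) + e^(−1.565) + e^(−3.871) = 1.000 + 0.2091 + 0.02084 = 1.230.
⟨E⟩ = 0.008518 eV, ⟨E²⟩ = 0.0004421 eV².
C_V/k_B = (⟨E²⟩ − ⟨E⟩²)/(kT)² = (0.0004421 − 0.00007256)/0.0006595 = 0.56.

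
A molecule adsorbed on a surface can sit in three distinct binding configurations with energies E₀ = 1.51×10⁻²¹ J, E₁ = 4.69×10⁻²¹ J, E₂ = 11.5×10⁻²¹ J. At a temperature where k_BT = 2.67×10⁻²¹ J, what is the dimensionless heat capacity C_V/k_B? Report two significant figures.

Eᵢ/kT = 0.5655, 1.757, 4.307.
Z = Σ e^(−Eᵢ/kT) = e^(−0.5655) + e^(−1.757) + e^(−4.307) = 0.5681 + 0.1726 + 0.01347 = 0.7542.
⟨E⟩ = 2.416, ⟨E²⟩ = 9.113.
C_V/k_B = (⟨E²⟩ − ⟨E⟩²)/(kT)² = (9.113 − 5.837)/7.129 = 0.46.

0.46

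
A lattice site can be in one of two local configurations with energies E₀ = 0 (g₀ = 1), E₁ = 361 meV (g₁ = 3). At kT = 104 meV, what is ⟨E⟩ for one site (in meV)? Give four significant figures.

Eᵢ/kT = 0, 3.47115.
Z = Σ gᵢe^(−Eᵢ/kT) = 1·e^(−0) + 3·e^(−3.47115) = 1.00000 + 0.0932438 = 1.09324.
⟨E⟩ = Σ Eᵢ gᵢe^(−Eᵢ/kT) / Z = (0·1.00000 + 361·0.0932438) / 1.09324 = 30.79 meV.

30.79 meV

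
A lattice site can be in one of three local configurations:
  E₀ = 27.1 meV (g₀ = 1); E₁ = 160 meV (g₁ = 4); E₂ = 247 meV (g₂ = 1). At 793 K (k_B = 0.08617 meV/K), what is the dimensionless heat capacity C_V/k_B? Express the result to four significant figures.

1.006

k_BT = 0.08617 × 793 K = 68.3328 meV.
Eᵢ/kT = 0.396588, 2.34148, 3.61466.
Z = Σ gᵢe^(−Eᵢ/kT) = 1·e^(−0.396588) + 4·e^(−2.34148) + 1·e^(−3.61466) = 0.672611 + 0.384741 + 0.0269261 = 1.08428.
⟨E⟩ = 79.7184 meV, ⟨E²⟩ = 11054.4 meV².
C_V/k_B = (⟨E²⟩ − ⟨E⟩²)/(kT)² = (11054.4 − 6355.02)/4669.37 = 1.006.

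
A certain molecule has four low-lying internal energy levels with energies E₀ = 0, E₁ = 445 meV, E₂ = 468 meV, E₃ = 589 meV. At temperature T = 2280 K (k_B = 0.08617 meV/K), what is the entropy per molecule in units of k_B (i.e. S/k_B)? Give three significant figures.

0.705

k_BT = 0.08617 × 2280 K = 196.47 meV.
Eᵢ/kT = 0, 2.2650, 2.3820, 2.9979.
Z = Σ e^(−Eᵢ/kT) = e^(−0) + e^(−2.2650) + e^(−2.3820) + e^(−2.9979) = 1.0000 + 0.10383 + 0.092366 + 0.049892 = 1.2461.
⟨E⟩ = Σ EᵢPᵢ = 95.352 meV.
S/k_B = ln Z + ⟨E⟩/kT = ln(1.2461) + 95.352/196.47 = 0.22002 + 0.48533 = 0.705.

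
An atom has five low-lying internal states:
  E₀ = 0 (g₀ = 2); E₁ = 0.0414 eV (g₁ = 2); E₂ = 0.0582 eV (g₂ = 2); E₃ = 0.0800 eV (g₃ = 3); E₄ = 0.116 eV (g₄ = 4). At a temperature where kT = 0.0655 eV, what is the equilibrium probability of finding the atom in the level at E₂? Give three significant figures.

0.151

Eᵢ/kT = 0, 0.63206, 0.88855, 1.2214, 1.7710.
Z = Σ gᵢe^(−Eᵢ/kT) = 2·e^(−0) + 2·e^(−0.63206) + 2·e^(−0.88855) + 3·e^(−1.2214) + 4·e^(−1.7710) = 2.0000 + 1.0630 + 0.82250 + 0.88445 + 0.68065 = 5.4506.
P₂ = g₂ e^(−E₂/kT) / Z = 0.82250/5.4506 = 0.151.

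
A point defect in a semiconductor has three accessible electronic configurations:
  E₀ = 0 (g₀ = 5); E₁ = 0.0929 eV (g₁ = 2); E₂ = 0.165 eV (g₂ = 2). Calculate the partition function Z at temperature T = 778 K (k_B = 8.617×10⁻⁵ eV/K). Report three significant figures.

k_BT = 8.617×10⁻⁵ × 778 K = 0.067040 eV.
Eᵢ/kT = 0, 1.3857, 2.4612.
Z = Σ gᵢe^(−Eᵢ/kT) = 5·e^(−0) + 2·e^(−1.3857) + 2·e^(−2.4612) = 5.0000 + 0.50030 + 0.17066 = 5.6710.

Z = 5.67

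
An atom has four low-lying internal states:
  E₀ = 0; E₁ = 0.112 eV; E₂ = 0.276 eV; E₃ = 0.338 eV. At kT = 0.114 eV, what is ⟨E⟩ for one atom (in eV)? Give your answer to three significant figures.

Eᵢ/kT = 0, 0.98246, 2.4211, 2.9649.
Z = Σ e^(−Eᵢ/kT) = e^(−0) + e^(−0.98246) + e^(−2.4211) + e^(−2.9649) = 1.0000 + 0.37439 + 0.088824 + 0.051566 = 1.5148.
⟨E⟩ = Σ Eᵢ e^(−Eᵢ/kT) / Z = (0·1.0000 + 0.112·0.37439 + 0.276·0.088824 + 0.338·0.051566) / 1.5148 = 0.0554 eV.

0.0554 eV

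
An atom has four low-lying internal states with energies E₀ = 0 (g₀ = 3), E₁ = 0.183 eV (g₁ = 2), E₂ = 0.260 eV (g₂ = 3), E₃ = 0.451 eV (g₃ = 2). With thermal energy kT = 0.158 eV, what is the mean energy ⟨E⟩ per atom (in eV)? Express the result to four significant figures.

Eᵢ/kT = 0, 1.15823, 1.64557, 2.85443.
Z = Σ gᵢe^(−Eᵢ/kT) = 3·e^(−0) + 2·e^(−1.15823) + 3·e^(−1.64557) + 2·e^(−2.85443) = 3.00000 + 0.628083 + 0.578708 + 0.115177 = 4.32197.
⟨E⟩ = Σ Eᵢ gᵢe^(−Eᵢ/kT) / Z = (0·3.00000 + 0.183·0.628083 + 0.260·0.578708 + 0.451·0.115177) / 4.32197 = 0.07343 eV.

0.07343 eV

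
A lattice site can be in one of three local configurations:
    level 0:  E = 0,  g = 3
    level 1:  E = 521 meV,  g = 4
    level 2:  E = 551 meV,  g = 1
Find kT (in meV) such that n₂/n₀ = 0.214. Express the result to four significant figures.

1243 meV

n₂/n₀ = (g₂/g₀) exp[−(E₂−E₀)/kT] = 0.214.
⇒ (E₂−E₀)/kT = ln((1/3)/0.214) = ln(1.55763) = 0.443165.
kT = 551 meV / 0.443165 = 1243 meV.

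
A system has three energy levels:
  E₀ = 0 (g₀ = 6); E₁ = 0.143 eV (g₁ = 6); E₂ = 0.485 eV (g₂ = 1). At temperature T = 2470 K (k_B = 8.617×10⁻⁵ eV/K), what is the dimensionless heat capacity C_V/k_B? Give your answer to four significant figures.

0.1464

k_BT = 8.617×10⁻⁵ × 2470 K = 0.212840 eV.
Eᵢ/kT = 0, 0.671866, 2.27871.
Z = Σ gᵢe^(−Eᵢ/kT) = 6·e^(−0) + 6·e^(−0.671866) + 1·e^(−2.27871) = 6.00000 + 3.06453 + 0.102416 = 9.16695.
⟨E⟩ = 0.0532238 eV, ⟨E²⟩ = 0.00946415 eV².
C_V/k_B = (⟨E²⟩ − ⟨E⟩²)/(kT)² = (0.00946415 − 0.00283277)/0.0453009 = 0.1464.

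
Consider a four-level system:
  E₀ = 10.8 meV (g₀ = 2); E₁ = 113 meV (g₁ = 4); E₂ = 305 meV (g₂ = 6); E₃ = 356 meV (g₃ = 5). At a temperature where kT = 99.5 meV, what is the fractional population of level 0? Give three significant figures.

Eᵢ/kT = 0.10854, 1.1357, 3.0653, 3.5779.
Z = Σ gᵢe^(−Eᵢ/kT) = 2·e^(−0.10854) + 4·e^(−1.1357) + 6·e^(−3.0653) + 5·e^(−3.5779) = 1.7943 + 1.2848 + 0.27984 + 0.13967 = 3.4986.
P₀ = g₀ e^(−E₀/kT) / Z = 1.7943/3.4986 = 0.513.

0.513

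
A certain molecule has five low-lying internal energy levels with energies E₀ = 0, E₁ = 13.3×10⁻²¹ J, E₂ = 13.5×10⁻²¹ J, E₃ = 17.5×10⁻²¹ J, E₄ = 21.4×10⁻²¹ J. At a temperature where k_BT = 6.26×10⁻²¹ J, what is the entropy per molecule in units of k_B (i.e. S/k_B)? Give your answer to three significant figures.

0.876

Eᵢ/kT = 0, 2.1246, 2.1565, 2.7955, 3.4185.
Z = Σ e^(−Eᵢ/kT) = e^(−0) + e^(−2.1246) + e^(−2.1565) + e^(−2.7955) + e^(−3.4185) = 1.0000 + 0.11948 + 0.11573 + 0.061084 + 0.032762 = 1.3291.
⟨E⟩ = Σ EᵢPᵢ = 3.7029 ×10⁻²¹ J.
S/k_B = ln Z + ⟨E⟩/kT = ln(1.3291) + 3.7029/6.26 = 0.28450 + 0.59152 = 0.876.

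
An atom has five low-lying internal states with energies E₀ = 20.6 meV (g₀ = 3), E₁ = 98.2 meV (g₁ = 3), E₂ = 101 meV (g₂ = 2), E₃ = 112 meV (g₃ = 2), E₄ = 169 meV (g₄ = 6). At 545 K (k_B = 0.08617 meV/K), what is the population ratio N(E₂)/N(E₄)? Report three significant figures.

1.42

k_BT = 0.08617 × 545 K = 46.963 meV.
n₂/n₄ = (g₂/g₄) exp[−(E₂−E₄)/kT] = (2/6) × exp(−(-68 meV)/(46.963 meV)) = (2/6) × exp(1.4479) = 1.42.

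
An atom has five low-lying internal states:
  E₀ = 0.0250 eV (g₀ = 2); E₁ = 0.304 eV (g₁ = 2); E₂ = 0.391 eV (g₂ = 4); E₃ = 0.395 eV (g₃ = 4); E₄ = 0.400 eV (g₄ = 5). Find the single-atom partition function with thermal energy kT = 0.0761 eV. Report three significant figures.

Z = 1.55

Eᵢ/kT = 0.32852, 3.9947, 5.1380, 5.1905, 5.2562.
Z = Σ gᵢe^(−Eᵢ/kT) = 2·e^(−0.32852) + 2·e^(−3.9947) + 4·e^(−5.1380) + 4·e^(−5.1905) + 5·e^(−5.2562) = 1.4400 + 0.036826 + 0.023478 + 0.022277 + 0.026075 = 1.5487.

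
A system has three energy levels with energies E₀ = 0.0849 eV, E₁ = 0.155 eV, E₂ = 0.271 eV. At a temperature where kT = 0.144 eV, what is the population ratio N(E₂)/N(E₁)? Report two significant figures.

n₂/n₁ = exp[−(E₂−E₁)/kT] = exp(−(0.116 eV)/(0.144 eV)) = exp(-0.8056) = 0.45.

0.45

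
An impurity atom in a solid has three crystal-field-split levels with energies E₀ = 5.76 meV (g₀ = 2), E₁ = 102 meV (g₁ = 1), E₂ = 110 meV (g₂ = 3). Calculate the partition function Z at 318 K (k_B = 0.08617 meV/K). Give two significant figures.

k_BT = 0.08617 × 318 K = 27.40 meV.
Eᵢ/kT = 0.2102, 3.723, 4.015.
Z = Σ gᵢe^(−Eᵢ/kT) = 2·e^(−0.2102) + 1·e^(−3.723) + 3·e^(−4.015) = 1.621 + 0.02416 + 0.05413 = 1.699.

Z = 1.7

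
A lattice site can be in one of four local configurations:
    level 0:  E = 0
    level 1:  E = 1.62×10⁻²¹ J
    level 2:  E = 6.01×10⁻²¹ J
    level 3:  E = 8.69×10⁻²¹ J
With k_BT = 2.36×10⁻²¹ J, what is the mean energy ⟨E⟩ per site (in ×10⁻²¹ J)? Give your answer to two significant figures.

0.94 ×10⁻²¹ J

Eᵢ/kT = 0, 0.6864, 2.547, 3.682.
Z = Σ e^(−Eᵢ/kT) = e^(−0) + e^(−0.6864) + e^(−2.547) + e^(−3.682) = 1.000 + 0.5034 + 0.07832 + 0.02517 = 1.607.
⟨E⟩ = Σ Eᵢ e^(−Eᵢ/kT) / Z = (0·1.000 + 1.62·0.5034 + 6.01·0.07832 + 8.69·0.02517) / 1.607 = 0.94 ×10⁻²¹ J.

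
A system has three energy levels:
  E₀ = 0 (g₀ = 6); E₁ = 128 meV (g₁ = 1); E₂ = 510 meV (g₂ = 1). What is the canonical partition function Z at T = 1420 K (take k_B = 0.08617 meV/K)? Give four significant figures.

k_BT = 0.08617 × 1420 K = 122.361 meV.
Eᵢ/kT = 0, 1.04608, 4.16799.
Z = Σ gᵢe^(−Eᵢ/kT) = 6·e^(−0) + 1·e^(−1.04608) + 1·e^(−4.16799) = 6.00000 + 0.351312 + 0.0154834 = 6.36680.

Z = 6.367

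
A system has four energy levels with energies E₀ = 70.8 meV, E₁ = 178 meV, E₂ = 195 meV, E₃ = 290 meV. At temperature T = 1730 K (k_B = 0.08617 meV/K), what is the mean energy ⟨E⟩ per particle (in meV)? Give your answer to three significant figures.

k_BT = 0.08617 × 1730 K = 149.07 meV.
Eᵢ/kT = 0.47494, 1.1941, 1.3081, 1.9454.
Z = Σ e^(−Eᵢ/kT) = e^(−0.47494) + e^(−1.1941) + e^(−1.3081) + e^(−1.9454) = 0.62192 + 0.30298 + 0.27033 + 0.14293 = 1.3382.
⟨E⟩ = Σ Eᵢ e^(−Eᵢ/kT) / Z = (70.8·0.62192 + 178·0.30298 + 195·0.27033 + 290·0.14293) / 1.3382 = 144 meV.

144 meV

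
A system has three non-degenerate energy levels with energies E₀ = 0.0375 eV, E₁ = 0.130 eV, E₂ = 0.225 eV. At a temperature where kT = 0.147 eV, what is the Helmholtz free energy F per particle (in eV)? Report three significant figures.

Eᵢ/kT = 0.25510, 0.88435, 1.5306.
Z = Σ e^(−Eᵢ/kT) = e^(−0.25510) + e^(−0.88435) + e^(−1.5306) = 0.77484 + 0.41298 + 0.21641 = 1.4042.
F = −kT ln Z = −0.147 × ln(1.4042) = −0.147 × 0.33947 = -0.0499 eV.

-0.0499 eV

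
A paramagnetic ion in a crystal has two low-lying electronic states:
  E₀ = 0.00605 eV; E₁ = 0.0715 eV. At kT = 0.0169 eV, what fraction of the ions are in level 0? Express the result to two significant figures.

0.98

Eᵢ/kT = 0.3580, 4.231.
Z = Σ e^(−Eᵢ/kT) = e^(−0.3580) + e^(−4.231) = 0.6991 + 0.01454 = 0.7136.
P₀ = e^(−E₀/kT) / Z = 0.6991/0.7136 = 0.98.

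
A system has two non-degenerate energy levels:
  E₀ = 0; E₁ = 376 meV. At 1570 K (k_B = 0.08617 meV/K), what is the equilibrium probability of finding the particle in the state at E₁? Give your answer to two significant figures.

0.058

k_BT = 0.08617 × 1570 K = 135.3 meV.
Eᵢ/kT = 0, 2.779.
Z = Σ e^(−Eᵢ/kT) = e^(−0) + e^(−2.779) = 1.000 + 0.06210 = 1.062.
P₁ = e^(−E₁/kT) / Z = 0.06210/1.062 = 0.058.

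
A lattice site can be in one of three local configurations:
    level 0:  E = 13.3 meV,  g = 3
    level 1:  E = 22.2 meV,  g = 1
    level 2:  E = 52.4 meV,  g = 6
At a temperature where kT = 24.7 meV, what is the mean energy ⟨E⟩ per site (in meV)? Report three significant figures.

24.3 meV

Eᵢ/kT = 0.53846, 0.89879, 2.1215.
Z = Σ gᵢe^(−Eᵢ/kT) = 3·e^(−0.53846) + 1·e^(−0.89879) + 6·e^(−2.1215) = 1.7509 + 0.40706 + 0.71911 = 2.8771.
⟨E⟩ = Σ Eᵢ gᵢe^(−Eᵢ/kT) / Z = (13.3·1.7509 + 22.2·0.40706 + 52.4·0.71911) / 2.8771 = 24.3 meV.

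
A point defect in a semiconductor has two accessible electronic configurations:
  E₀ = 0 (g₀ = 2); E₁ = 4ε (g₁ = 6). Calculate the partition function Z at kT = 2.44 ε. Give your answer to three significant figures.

Eᵢ/kT = 0, 1.6393.
Z = Σ gᵢe^(−Eᵢ/kT) = 2·e^(−0) + 6·e^(−1.6393) = 2.0000 + 1.1647 = 3.1647.

Z = 3.16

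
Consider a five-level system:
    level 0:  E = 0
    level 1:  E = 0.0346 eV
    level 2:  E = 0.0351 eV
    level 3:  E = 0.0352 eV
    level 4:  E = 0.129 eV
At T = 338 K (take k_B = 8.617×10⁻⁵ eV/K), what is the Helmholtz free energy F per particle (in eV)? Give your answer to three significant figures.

k_BT = 8.617×10⁻⁵ × 338 K = 0.029125 eV.
Eᵢ/kT = 0, 1.1880, 1.2052, 1.2086, 4.4292.
Z = Σ e^(−Eᵢ/kT) = e^(−0) + e^(−1.1880) + e^(−1.2052) + e^(−1.2086) + e^(−4.4292) = 1.0000 + 0.30483 + 0.29963 + 0.29862 + 0.011924 = 1.9150.
F = −kT ln Z = −0.029125 × ln(1.9150) = −0.029125 × 0.64972 = -0.0189 eV.

-0.0189 eV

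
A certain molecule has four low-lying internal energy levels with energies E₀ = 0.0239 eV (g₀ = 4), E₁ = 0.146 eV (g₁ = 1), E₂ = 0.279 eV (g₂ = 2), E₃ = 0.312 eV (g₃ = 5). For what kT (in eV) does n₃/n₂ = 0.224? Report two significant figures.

0.014 eV

n₃/n₂ = (g₃/g₂) exp[−(E₃−E₂)/kT] = 0.224.
⇒ (E₃−E₂)/kT = ln((5/2)/0.224) = ln(11.16) = 2.412.
kT = 0.033 eV / 2.412 = 0.014 eV.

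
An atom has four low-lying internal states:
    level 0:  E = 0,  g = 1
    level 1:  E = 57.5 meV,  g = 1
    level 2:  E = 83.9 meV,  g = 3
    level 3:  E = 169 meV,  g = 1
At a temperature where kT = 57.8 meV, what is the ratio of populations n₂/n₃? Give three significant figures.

13.1

n₂/n₃ = (g₂/g₃) exp[−(E₂−E₃)/kT] = (3/1) × exp(−(-85.1 meV)/(57.8 meV)) = (3/1) × exp(1.4723) = 13.1.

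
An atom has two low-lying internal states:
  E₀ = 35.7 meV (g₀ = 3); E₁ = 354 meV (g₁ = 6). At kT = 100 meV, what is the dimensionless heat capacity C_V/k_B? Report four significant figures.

Eᵢ/kT = 0.357000, 3.54000.
Z = Σ gᵢe^(−Eᵢ/kT) = 3·e^(−0.357000) + 6·e^(−3.54000) = 2.09932 + 0.174080 = 2.27340.
⟨E⟩ = 60.0730 meV, ⟨E²⟩ = 10772.7 meV².
C_V/k_B = (⟨E²⟩ − ⟨E⟩²)/(kT)² = (10772.7 − 3608.77)/10000.0 = 0.7164.

0.7164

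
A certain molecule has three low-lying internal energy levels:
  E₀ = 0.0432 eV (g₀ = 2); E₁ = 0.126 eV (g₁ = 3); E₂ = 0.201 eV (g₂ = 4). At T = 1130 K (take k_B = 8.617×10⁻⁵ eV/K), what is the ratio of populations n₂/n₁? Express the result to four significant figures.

k_BT = 8.617×10⁻⁵ × 1130 K = 0.0973721 eV.
n₂/n₁ = (g₂/g₁) exp[−(E₂−E₁)/kT] = (4/3) × exp(−(0.075 eV)/(0.0973721 eV)) = (4/3) × exp(-0.770241) = 0.6172.

0.6172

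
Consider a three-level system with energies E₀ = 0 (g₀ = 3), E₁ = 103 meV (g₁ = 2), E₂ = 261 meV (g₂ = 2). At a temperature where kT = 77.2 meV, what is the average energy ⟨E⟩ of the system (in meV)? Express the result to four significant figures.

20.03 meV

Eᵢ/kT = 0, 1.33420, 3.38083.
Z = Σ gᵢe^(−Eᵢ/kT) = 3·e^(−0) + 2·e^(−1.33420) + 2·e^(−3.38083) = 3.00000 + 0.526738 + 0.0680384 = 3.59478.
⟨E⟩ = Σ Eᵢ gᵢe^(−Eᵢ/kT) / Z = (0·3.00000 + 103·0.526738 + 261·0.0680384) / 3.59478 = 20.03 meV.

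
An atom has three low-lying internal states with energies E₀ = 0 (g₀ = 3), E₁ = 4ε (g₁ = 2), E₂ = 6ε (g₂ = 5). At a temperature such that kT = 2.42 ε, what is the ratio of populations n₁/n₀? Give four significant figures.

n₁/n₀ = (g₁/g₀) exp[−(E₁−E₀)/kT] = (2/3) × exp(−(4ε)/(2.42ε)) = (2/3) × exp(-1.65289) = 0.1277.

0.1277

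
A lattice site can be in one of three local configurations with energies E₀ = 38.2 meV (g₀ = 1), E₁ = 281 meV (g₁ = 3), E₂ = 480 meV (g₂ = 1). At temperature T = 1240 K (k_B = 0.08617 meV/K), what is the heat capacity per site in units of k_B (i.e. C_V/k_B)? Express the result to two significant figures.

k_BT = 0.08617 × 1240 K = 106.9 meV.
Eᵢ/kT = 0.3573, 2.629, 4.490.
Z = Σ gᵢe^(−Eᵢ/kT) = 1·e^(−0.3573) + 3·e^(−2.629) + 1·e^(−4.490) = 0.6996 + 0.2165 + 0.01122 = 0.9273.
⟨E⟩ = 100.2 meV, ⟨E²⟩ = 22320 meV².
C_V/k_B = (⟨E²⟩ − ⟨E⟩²)/(kT)² = (22320 − 10040)/11430 = 1.1.

1.1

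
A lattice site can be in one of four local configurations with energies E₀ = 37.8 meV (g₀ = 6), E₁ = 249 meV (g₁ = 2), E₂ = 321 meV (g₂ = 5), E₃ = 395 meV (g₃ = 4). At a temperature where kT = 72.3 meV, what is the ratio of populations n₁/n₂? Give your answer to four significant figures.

1.083

n₁/n₂ = (g₁/g₂) exp[−(E₁−E₂)/kT] = (2/5) × exp(−(-72 meV)/(72.3 meV)) = (2/5) × exp(0.995851) = 1.083.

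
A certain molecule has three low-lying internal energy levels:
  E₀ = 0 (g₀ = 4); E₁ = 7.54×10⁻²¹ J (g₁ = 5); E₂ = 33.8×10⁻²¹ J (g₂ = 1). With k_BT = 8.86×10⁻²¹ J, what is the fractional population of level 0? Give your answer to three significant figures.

0.650

Eᵢ/kT = 0, 0.85102, 3.8149.
Z = Σ gᵢe^(−Eᵢ/kT) = 4·e^(−0) + 5·e^(−0.85102) + 1·e^(−3.8149) = 4.0000 + 2.1349 + 0.022040 = 6.1569.
P₀ = g₀ e^(−E₀/kT) / Z = 4.0000/6.1569 = 0.650.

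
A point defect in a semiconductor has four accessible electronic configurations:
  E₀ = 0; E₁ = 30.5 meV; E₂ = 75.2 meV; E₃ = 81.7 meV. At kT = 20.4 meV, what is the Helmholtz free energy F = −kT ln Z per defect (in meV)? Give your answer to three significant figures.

-4.84 meV

Eᵢ/kT = 0, 1.4951, 3.6863, 4.0049.
Z = Σ e^(−Eᵢ/kT) = e^(−0) + e^(−1.4951) + e^(−3.6863) + e^(−4.0049) = 1.0000 + 0.22423 + 0.025065 + 0.018226 = 1.2675.
F = −kT ln Z = −20.4 × ln(1.2675) = −20.4 × 0.23705 = -4.84 meV.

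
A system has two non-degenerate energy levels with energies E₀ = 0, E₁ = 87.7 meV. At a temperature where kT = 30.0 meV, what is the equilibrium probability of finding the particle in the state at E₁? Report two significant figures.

0.051

Eᵢ/kT = 0, 2.923.
Z = Σ e^(−Eᵢ/kT) = e^(−0) + e^(−2.923) = 1.000 + 0.05377 = 1.054.
P₁ = e^(−E₁/kT) / Z = 0.05377/1.054 = 0.051.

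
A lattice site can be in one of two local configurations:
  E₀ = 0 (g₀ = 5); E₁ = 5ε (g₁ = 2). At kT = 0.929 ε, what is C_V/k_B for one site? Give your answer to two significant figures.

Eᵢ/kT = 0, 5.382.
Z = Σ gᵢe^(−Eᵢ/kT) = 5·e^(−0) + 2·e^(−5.382) = 5.000 + 0.009197 = 5.009.
⟨E⟩ = 0.009180 ε, ⟨E²⟩ = 0.04590 ε².
C_V/k_B = (⟨E²⟩ − ⟨E⟩²)/(kT)² = (0.04590 − 0.00008427)/0.8630 = 0.053.

0.053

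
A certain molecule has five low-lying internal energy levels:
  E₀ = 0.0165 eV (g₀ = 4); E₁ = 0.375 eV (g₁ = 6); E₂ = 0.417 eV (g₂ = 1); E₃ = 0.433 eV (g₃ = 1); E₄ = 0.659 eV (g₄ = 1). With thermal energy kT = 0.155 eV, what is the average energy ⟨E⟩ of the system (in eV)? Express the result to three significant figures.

Eᵢ/kT = 0.10645, 2.4194, 2.6903, 2.7935, 4.2516.
Z = Σ gᵢe^(−Eᵢ/kT) = 4·e^(−0.10645) + 6·e^(−2.4194) + 1·e^(−2.6903) + 1·e^(−2.7935) + 1·e^(−4.2516) = 3.5961 + 0.53385 + 0.067861 + 0.061207 + 0.014241 = 4.2733.
⟨E⟩ = Σ Eᵢ gᵢe^(−Eᵢ/kT) / Z = (0.0165·3.5961 + 0.375·0.53385 + 0.417·0.067861 + 0.433·0.061207 + 0.659·0.014241) / 4.2733 = 0.0758 eV.

0.0758 eV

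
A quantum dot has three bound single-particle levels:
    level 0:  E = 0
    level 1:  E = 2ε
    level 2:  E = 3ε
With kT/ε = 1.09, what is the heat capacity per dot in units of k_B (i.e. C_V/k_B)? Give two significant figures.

0.69

Eᵢ/kT = 0, 1.835, 2.752.
Z = Σ e^(−Eᵢ/kT) = e^(−0) + e^(−1.835) + e^(−2.752) = 1.000 + 0.1596 + 0.06380 = 1.223.
⟨E⟩ = 0.4175 ε, ⟨E²⟩ = 0.9915 ε².
C_V/k_B = (⟨E²⟩ − ⟨E⟩²)/(kT)² = (0.9915 − 0.1743)/1.188 = 0.69.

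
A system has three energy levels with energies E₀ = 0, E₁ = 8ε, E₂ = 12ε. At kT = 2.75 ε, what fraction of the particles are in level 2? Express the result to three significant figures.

Eᵢ/kT = 0, 2.9091, 4.3636.
Z = Σ e^(−Eᵢ/kT) = e^(−0) + e^(−2.9091) + e^(−4.3636) = 1.0000 + 0.054525 + 0.012732 = 1.0673.
P₂ = e^(−E₂/kT) / Z = 0.012732/1.0673 = 0.0119.

0.0119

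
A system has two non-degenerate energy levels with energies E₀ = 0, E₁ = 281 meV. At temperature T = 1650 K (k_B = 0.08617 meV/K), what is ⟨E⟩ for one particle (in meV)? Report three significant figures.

34.2 meV

k_BT = 0.08617 × 1650 K = 142.18 meV.
Eᵢ/kT = 0, 1.9764.
Z = Σ e^(−Eᵢ/kT) = e^(−0) + e^(−1.9764) = 1.0000 + 0.13857 = 1.1386.
⟨E⟩ = Σ Eᵢ e^(−Eᵢ/kT) / Z = (0·1.0000 + 281·0.13857) / 1.1386 = 34.2 meV.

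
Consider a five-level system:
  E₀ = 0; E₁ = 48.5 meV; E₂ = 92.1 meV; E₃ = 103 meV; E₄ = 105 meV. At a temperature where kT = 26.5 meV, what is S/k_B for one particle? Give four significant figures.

Eᵢ/kT = 0, 1.83019, 3.47547, 3.88679, 3.96226.
Z = Σ e^(−Eᵢ/kT) = e^(−0) + e^(−1.83019) + e^(−3.47547) + e^(−3.88679) + e^(−3.96226) = 1.00000 + 0.160383 + 0.0309473 + 0.0205111 + 0.0190201 = 1.23086.
⟨E⟩ = Σ EᵢPᵢ = 11.9742 meV.
S/k_B = ln Z + ⟨E⟩/kT = ln(1.23086) + 11.9742/26.5 = 0.207713 + 0.451857 = 0.6596.

0.6596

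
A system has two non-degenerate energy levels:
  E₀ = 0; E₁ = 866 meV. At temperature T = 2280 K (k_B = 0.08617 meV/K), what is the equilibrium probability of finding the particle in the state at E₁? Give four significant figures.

0.01203

k_BT = 0.08617 × 2280 K = 196.468 meV.
Eᵢ/kT = 0, 4.40784.
Z = Σ e^(−Eᵢ/kT) = e^(−0) + e^(−4.40784) = 1.00000 + 0.0121815 = 1.01218.
P₁ = e^(−E₁/kT) / Z = 0.0121815/1.01218 = 0.01203.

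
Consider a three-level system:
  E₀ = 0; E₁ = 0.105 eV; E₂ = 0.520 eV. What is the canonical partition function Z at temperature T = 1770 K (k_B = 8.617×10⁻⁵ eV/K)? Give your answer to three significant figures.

k_BT = 8.617×10⁻⁵ × 1770 K = 0.15252 eV.
Eᵢ/kT = 0, 0.68843, 3.4094.
Z = Σ e^(−Eᵢ/kT) = e^(−0) + e^(−0.68843) + e^(−3.4094) = 1.0000 + 0.50236 + 0.033061 = 1.5354.

Z = 1.54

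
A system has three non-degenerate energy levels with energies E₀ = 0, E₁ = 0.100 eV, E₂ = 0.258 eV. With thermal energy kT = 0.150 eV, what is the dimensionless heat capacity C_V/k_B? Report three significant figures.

Eᵢ/kT = 0, 0.66667, 1.7200.
Z = Σ e^(−Eᵢ/kT) = e^(−0) + e^(−0.66667) + e^(−1.7200) = 1.0000 + 0.51342 + 0.17907 = 1.6925.
⟨E⟩ = 0.057632 eV, ⟨E²⟩ = 0.010076 eV².
C_V/k_B = (⟨E²⟩ − ⟨E⟩²)/(kT)² = (0.010076 − 0.0033214)/0.022500 = 0.300.

0.300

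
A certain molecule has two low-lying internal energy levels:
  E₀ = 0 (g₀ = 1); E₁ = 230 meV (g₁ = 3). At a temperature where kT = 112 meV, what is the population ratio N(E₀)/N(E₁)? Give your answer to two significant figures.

n₀/n₁ = (g₀/g₁) exp[−(E₀−E₁)/kT] = (1/3) × exp(−(-230 meV)/(112 meV)) = (1/3) × exp(2.054) = 2.6.

2.6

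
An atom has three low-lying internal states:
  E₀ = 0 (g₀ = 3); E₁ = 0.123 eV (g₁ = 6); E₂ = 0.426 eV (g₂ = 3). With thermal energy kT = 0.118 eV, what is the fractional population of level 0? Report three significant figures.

0.577

Eᵢ/kT = 0, 1.0424, 3.6102.
Z = Σ gᵢe^(−Eᵢ/kT) = 3·e^(−0) + 6·e^(−1.0424) + 3·e^(−3.6102) = 3.0000 + 2.1156 + 0.081139 = 5.1967.
P₀ = g₀ e^(−E₀/kT) / Z = 3.0000/5.1967 = 0.577.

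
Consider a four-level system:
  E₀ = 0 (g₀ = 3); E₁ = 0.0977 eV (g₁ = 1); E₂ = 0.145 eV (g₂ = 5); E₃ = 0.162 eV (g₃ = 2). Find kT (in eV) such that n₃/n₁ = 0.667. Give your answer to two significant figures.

n₃/n₁ = (g₃/g₁) exp[−(E₃−E₁)/kT] = 0.667.
⇒ (E₃−E₁)/kT = ln((2/1)/0.667) = ln(2.999) = 1.098.
kT = 0.0643 eV / 1.098 = 0.059 eV.

0.059 eV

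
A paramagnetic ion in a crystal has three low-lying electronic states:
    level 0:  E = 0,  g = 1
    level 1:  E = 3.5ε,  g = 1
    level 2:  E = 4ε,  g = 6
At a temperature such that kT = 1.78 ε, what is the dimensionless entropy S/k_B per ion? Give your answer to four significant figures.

Eᵢ/kT = 0, 1.96629, 2.24719.
Z = Σ gᵢe^(−Eᵢ/kT) = 1·e^(−0) + 1·e^(−1.96629) + 6·e^(−2.24719) = 1.00000 + 0.139975 + 0.634175 = 1.77415.
⟨E⟩ = Σ EᵢPᵢ = 1.70595 ε.
S/k_B = ln Z + ⟨E⟩/kT = ln(1.77415) + 1.70595/1.78 = 0.573321 + 0.958399 = 1.532.

1.532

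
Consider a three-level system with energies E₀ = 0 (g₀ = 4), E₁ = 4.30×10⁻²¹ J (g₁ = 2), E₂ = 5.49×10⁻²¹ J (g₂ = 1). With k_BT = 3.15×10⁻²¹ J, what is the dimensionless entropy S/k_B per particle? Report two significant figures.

Eᵢ/kT = 0, 1.365, 1.743.
Z = Σ gᵢe^(−Eᵢ/kT) = 4·e^(−0) + 2·e^(−1.365) + 1·e^(−1.743) = 4.000 + 0.5108 + 0.1750 = 4.686.
⟨E⟩ = Σ EᵢPᵢ = 0.6737 ×10⁻²¹ J.
S/k_B = ln Z + ⟨E⟩/kT = ln(4.686) + 0.6737/3.15 = 1.545 + 0.2139 = 1.8.

1.8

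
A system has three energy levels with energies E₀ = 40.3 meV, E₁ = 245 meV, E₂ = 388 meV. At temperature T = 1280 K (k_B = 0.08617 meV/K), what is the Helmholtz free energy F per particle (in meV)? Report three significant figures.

20.3 meV

k_BT = 0.08617 × 1280 K = 110.30 meV.
Eᵢ/kT = 0.36537, 2.2212, 3.5177.
Z = Σ e^(−Eᵢ/kT) = e^(−0.36537) + e^(−2.2212) + e^(−3.5177) = 0.69394 + 0.10848 + 0.029668 = 0.83209.
F = −kT ln Z = −110.30 × ln(0.83209) = −110.30 × -0.18381 = 20.3 meV.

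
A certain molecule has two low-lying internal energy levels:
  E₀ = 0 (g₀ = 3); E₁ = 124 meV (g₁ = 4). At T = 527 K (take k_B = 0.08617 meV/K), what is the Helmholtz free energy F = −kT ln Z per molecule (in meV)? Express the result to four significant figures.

-53.67 meV

k_BT = 0.08617 × 527 K = 45.4116 meV.
Eᵢ/kT = 0, 2.73058.
Z = Σ gᵢe^(−Eᵢ/kT) = 3·e^(−0) + 4·e^(−2.73058) = 3.00000 + 0.260726 = 3.26073.
F = −kT ln Z = −45.4116 × ln(3.26073) = −45.4116 × 1.18195 = -53.67 meV.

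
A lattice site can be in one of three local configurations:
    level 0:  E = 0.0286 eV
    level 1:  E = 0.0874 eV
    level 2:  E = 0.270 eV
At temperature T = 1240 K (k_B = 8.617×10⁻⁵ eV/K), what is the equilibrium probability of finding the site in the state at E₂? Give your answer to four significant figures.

k_BT = 8.617×10⁻⁵ × 1240 K = 0.106851 eV.
Eᵢ/kT = 0.267662, 0.817961, 2.52688.
Z = Σ e^(−Eᵢ/kT) = e^(−0.267662) + e^(−0.817961) + e^(−2.52688) = 0.765166 + 0.441331 + 0.0799079 = 1.28640.
P₂ = e^(−E₂/kT) / Z = 0.0799079/1.28640 = 0.06212.

0.06212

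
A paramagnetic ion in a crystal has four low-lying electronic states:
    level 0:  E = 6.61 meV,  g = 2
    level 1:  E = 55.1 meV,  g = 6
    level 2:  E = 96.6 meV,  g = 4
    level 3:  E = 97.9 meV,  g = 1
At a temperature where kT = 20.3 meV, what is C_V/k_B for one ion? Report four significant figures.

Eᵢ/kT = 0.325616, 2.71429, 4.75862, 4.82266.
Z = Σ gᵢe^(−Eᵢ/kT) = 2·e^(−0.325616) + 6·e^(−2.71429) + 4·e^(−4.75862) + 1·e^(−4.82266) = 1.44416 + 0.397512 + 0.0343098 + 0.00804536 = 1.88403.
⟨E⟩ = 18.8695 meV, ⟨E²⟩ = 884.924 meV².
C_V/k_B = (⟨E²⟩ − ⟨E⟩²)/(kT)² = (884.924 − 356.058)/412.090 = 1.283.

1.283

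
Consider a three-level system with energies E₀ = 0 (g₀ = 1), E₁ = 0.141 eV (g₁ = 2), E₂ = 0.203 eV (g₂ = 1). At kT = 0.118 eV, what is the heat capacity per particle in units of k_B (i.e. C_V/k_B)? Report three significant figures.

0.447

Eᵢ/kT = 0, 1.1949, 1.7203.
Z = Σ gᵢe^(−Eᵢ/kT) = 1·e^(−0) + 2·e^(−1.1949) + 1·e^(−1.7203) = 1.0000 + 0.60547 + 0.17901 = 1.7845.
⟨E⟩ = 0.068204 eV, ⟨E²⟩ = 0.010879 eV².
C_V/k_B = (⟨E²⟩ − ⟨E⟩²)/(kT)² = (0.010879 − 0.0046518)/0.013924 = 0.447.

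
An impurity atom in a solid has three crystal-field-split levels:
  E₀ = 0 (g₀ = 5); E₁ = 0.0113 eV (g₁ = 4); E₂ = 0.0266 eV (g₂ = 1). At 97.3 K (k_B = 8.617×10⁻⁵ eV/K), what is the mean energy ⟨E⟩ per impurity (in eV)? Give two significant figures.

0.0021 eV

k_BT = 8.617×10⁻⁵ × 97.3 K = 0.008384 eV.
Eᵢ/kT = 0, 1.348, 3.173.
Z = Σ gᵢe^(−Eᵢ/kT) = 5·e^(−0) + 4·e^(−1.348) + 1·e^(−3.173) = 5.000 + 1.039 + 0.04188 = 6.081.
⟨E⟩ = Σ Eᵢ gᵢe^(−Eᵢ/kT) / Z = (0·5.000 + 0.0113·1.039 + 0.0266·0.04188) / 6.081 = 0.0021 eV.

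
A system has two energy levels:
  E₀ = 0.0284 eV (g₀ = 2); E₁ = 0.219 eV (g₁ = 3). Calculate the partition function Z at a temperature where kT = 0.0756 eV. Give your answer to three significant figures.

Z = 1.54

Eᵢ/kT = 0.37566, 2.8968.
Z = Σ gᵢe^(−Eᵢ/kT) = 2·e^(−0.37566) + 3·e^(−2.8968) = 1.3737 + 0.16560 = 1.5393.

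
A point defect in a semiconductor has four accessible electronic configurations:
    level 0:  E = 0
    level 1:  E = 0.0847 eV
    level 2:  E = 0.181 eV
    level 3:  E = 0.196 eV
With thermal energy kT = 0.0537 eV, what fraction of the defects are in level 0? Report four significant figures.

Eᵢ/kT = 0, 1.57728, 3.37058, 3.64991.
Z = Σ e^(−Eᵢ/kT) = e^(−0) + e^(−1.57728) + e^(−3.37058) + e^(−3.64991) = 1.00000 + 0.206536 + 0.0343697 + 0.0259935 = 1.26690.
P₀ = e^(−E₀/kT) / Z = 1.00000/1.26690 = 0.7893.

0.7893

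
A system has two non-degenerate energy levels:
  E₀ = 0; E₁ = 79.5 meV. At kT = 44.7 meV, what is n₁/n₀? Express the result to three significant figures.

0.169

n₁/n₀ = exp[−(E₁−E₀)/kT] = exp(−(79.5 meV)/(44.7 meV)) = exp(-1.7785) = 0.169.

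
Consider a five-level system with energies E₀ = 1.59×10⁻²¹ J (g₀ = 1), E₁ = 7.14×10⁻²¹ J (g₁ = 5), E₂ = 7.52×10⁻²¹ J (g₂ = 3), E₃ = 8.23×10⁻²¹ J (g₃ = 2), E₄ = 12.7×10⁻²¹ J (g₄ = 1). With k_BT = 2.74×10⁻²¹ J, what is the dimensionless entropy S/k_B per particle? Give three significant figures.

1.96

Eᵢ/kT = 0.58029, 2.6058, 2.7445, 3.0036, 4.6350.
Z = Σ gᵢe^(−Eᵢ/kT) = 1·e^(−0.58029) + 5·e^(−2.6058) + 3·e^(−2.7445) + 2·e^(−3.0036) + 1·e^(−4.6350) = 0.55974 + 0.36922 + 0.19284 + 0.099216 + 0.0097061 = 1.2307.
⟨E⟩ = Σ EᵢPᵢ = 4.8072 ×10⁻²¹ J.
S/k_B = ln Z + ⟨E⟩/kT = ln(1.2307) + 4.8072/2.74 = 0.20758 + 1.7545 = 1.96.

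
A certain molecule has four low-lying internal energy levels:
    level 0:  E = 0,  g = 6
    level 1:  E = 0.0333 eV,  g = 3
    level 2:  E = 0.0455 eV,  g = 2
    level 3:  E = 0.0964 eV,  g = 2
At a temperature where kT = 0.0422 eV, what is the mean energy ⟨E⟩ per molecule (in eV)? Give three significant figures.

Eᵢ/kT = 0, 0.78910, 1.0782, 2.2844.
Z = Σ gᵢe^(−Eᵢ/kT) = 6·e^(−0) + 3·e^(−0.78910) + 2·e^(−1.0782) + 2·e^(−2.2844) = 6.0000 + 1.3628 + 0.68041 + 0.20367 = 8.2469.
⟨E⟩ = Σ Eᵢ gᵢe^(−Eᵢ/kT) / Z = (0·6.0000 + 0.0333·1.3628 + 0.0455·0.68041 + 0.0964·0.20367) / 8.2469 = 0.0116 eV.

0.0116 eV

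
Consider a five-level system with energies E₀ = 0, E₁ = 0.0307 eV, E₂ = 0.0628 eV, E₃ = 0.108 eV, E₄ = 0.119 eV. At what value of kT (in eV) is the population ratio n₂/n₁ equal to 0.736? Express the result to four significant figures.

n₂/n₁ = exp[−(E₂−E₁)/kT] = 0.736.
⇒ (E₂−E₁)/kT = ln(1/0.736) = ln(1.35870) = 0.306528.
kT = 0.0321 eV / 0.306528 = 0.1047 eV.

0.1047 eV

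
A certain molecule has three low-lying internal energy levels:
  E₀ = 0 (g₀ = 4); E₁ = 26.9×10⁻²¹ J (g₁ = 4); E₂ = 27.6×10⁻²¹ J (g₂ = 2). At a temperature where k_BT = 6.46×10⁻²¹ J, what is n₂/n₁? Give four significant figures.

n₂/n₁ = (g₂/g₁) exp[−(E₂−E₁)/kT] = (2/4) × exp(−(0.7 ×10⁻²¹ J)/(6.46 ×10⁻²¹ J)) = (2/4) × exp(-0.108359) = 0.4487.

0.4487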